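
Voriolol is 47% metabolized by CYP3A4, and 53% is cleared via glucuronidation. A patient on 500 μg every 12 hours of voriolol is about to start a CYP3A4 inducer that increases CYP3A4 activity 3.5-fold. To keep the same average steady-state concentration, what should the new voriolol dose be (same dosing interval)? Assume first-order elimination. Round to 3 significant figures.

The CYP3A4 pathway (47% of clearance) rises to 3.5× activity: 0.47 × 3.5 = 1.645.
The remaining 53% of clearance is unaffected.
Relative clearance = 1.645 + 0.53 = 2.175.
Exposure is unchanged when dose changes in proportion to clearance. New dose = 500 μg × 2.175 = 1.09 × 10³ μg.

1.09 × 10³ μg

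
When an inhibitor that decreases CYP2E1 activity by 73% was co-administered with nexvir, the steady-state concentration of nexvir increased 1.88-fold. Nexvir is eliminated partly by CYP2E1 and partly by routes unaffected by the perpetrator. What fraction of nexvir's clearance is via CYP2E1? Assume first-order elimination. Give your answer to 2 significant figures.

0.64

Call the CYP2E1 fraction fm. After the interaction, CL_new/CL_old = fm × 0.27 + (1 − fm).
Steady-state concentration ratio = 1 / (new CL fraction), so new CL fraction = 1 / 1.88 = 0.5319.
fm × 0.27 + 1 − fm = 0.5319  ⇒  fm × (0.27 − 1) = −0.4681  ⇒  fm = 0.64.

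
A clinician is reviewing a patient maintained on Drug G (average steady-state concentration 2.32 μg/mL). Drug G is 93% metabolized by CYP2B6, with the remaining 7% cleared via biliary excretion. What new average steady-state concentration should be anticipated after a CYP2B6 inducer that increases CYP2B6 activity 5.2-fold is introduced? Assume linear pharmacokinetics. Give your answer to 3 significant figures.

The CYP2B6 pathway (93% of clearance) increases to 5.2× activity: 0.93 × 5.2 = 4.836.
The remaining 7% of clearance is unaffected.
New clearance relative to baseline: 4.836 + 0.07 = 4.906.
With dosing unchanged, average steady-state concentration scales as 1/CL: 2.32 / 4.906 = 0.473 μg/mL.

0.473 μg/mL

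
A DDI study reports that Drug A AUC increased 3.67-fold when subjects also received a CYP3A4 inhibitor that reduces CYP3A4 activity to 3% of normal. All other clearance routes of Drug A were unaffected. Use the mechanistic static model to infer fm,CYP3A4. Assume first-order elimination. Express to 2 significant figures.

0.75

Let x = fm,CYP3A4. Because AUC ∝ 1/CL, relative clearance fell to 1/3.67 = 0.2725.
Setting x·0.03 + (1 − x) = 0.2725 and solving: x = (0.2725 − 1)/(0.03 − 1) = 0.75.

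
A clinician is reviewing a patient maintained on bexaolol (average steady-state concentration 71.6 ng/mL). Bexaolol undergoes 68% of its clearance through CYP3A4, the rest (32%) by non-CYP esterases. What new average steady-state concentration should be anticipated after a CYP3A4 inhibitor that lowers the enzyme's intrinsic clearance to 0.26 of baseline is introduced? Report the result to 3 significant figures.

The CYP3A4 pathway (68% of clearance) is reduced to 0.26× activity: 0.68 × 0.26 = 0.1768.
Non-CYP routes (32%) are unchanged.
Relative clearance = 0.1768 + 0.32 = 0.4968.
With dosing unchanged, average steady-state concentration scales as 1/CL: 71.6 / 0.4968 = 144 ng/mL.

144 ng/mL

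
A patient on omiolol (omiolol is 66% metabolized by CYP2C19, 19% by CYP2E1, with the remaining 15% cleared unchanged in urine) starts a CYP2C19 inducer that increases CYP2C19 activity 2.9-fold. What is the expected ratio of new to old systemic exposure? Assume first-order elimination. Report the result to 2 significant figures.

CYP2C19: 0.66 × 2.9 = 1.914
CYP2E1: 0.19 (unchanged)
Other: 0.15 (unchanged)
Relative clearance = 1.914 + 0.19 + 0.15 = 2.254.
Systemic exposure is inversely proportional to clearance, so the fold-change is 1 / 2.254 = 0.44.

0.44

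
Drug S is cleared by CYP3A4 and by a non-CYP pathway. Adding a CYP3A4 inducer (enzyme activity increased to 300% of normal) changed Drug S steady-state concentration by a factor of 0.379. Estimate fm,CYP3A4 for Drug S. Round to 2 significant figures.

CL'/CL = 1 / 0.379 = 2.639
3·fm + (1 − fm) = 2.639
fm = (2.639 − 1) / (3 − 1) = 0.82

0.82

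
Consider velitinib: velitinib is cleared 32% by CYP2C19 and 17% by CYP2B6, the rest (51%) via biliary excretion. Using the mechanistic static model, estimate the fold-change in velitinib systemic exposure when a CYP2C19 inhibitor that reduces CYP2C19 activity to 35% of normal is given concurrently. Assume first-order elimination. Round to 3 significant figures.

CYP2C19: 0.32 × 0.35 = 0.112
CYP2B6: 0.17 (unchanged)
Other: 0.51 (unchanged)
Relative clearance = 0.112 + 0.17 + 0.51 = 0.792.
Systemic exposure is inversely proportional to clearance, so the fold-change is 1 / 0.792 = 1.26.

1.26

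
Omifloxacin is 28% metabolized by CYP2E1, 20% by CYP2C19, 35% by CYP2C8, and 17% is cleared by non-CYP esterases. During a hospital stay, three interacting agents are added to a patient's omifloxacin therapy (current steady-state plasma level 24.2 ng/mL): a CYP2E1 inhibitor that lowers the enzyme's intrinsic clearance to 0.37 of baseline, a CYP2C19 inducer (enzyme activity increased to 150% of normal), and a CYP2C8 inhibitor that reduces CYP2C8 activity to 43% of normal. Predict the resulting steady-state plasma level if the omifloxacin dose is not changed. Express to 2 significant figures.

The CYP2E1 pathway (28% of clearance) drops to 0.37× activity: 0.28 × 0.37 = 0.1036.
The CYP2C19 pathway (20% of clearance) increases to 1.5× activity: 0.2 × 1.5 = 0.3.
The CYP2C8 pathway (35% of clearance) is reduced to 0.43× activity: 0.35 × 0.43 = 0.1505.
Non-CYP routes (17%) are unchanged.
CL_new/CL_old = 0.1036 + 0.3 + 0.1505 + 0.17 = 0.7241.
New steady-state plasma level = 24.2 / 0.7241 = 33 ng/mL (concentration scales inversely with clearance).

33 ng/mL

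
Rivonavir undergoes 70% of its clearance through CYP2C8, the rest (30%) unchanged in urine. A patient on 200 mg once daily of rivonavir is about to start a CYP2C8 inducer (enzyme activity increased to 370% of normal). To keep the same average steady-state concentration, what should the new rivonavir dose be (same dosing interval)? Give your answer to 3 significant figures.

578 mg

CYP2C8: 0.7 × 3.7 = 2.59
Other: 0.3 (unchanged)
Relative clearance = 2.59 + 0.3 = 2.89.
Exposure is unchanged when dose changes in proportion to clearance. New dose = 200 mg × 2.89 = 578 mg.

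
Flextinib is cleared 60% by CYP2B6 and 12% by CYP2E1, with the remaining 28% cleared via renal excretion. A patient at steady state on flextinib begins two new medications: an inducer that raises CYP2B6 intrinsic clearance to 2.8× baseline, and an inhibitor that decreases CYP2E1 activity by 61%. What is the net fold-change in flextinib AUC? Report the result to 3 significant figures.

The CYP2B6 pathway (60% of clearance) is boosted to 2.8× activity: 0.6 × 2.8 = 1.68.
The CYP2E1 pathway (12% of clearance) drops to 0.39× activity: 0.12 × 0.39 = 0.0468.
Non-CYP routes (28%) are unchanged.
New clearance relative to baseline: 1.68 + 0.0468 + 0.28 = 2.0068.
Net AUC ratio = 1 / 2.0068 = 0.498.

0.498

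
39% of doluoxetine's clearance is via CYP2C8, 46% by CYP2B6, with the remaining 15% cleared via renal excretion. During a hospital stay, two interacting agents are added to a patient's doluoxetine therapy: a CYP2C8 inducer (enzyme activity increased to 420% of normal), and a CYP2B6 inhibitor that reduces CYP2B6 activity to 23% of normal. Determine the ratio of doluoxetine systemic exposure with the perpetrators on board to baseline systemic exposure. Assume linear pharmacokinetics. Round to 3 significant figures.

0.528

The CYP2C8 pathway (39% of clearance) rises to 4.2× activity: 0.39 × 4.2 = 1.638.
The CYP2B6 pathway (46% of clearance) is reduced to 0.23× activity: 0.46 × 0.23 = 0.1058.
Non-CYP routes (15%) are unchanged.
New clearance relative to baseline: 1.638 + 0.1058 + 0.15 = 1.8938.
Net systemic exposure ratio = 1 / 1.8938 = 0.528.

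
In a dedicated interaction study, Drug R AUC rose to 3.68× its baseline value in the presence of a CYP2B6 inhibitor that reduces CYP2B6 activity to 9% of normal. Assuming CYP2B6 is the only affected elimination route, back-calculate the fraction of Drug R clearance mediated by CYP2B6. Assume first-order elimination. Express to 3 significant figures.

Let x = fm,CYP2B6. Because AUC ∝ 1/CL, relative clearance fell to 1/3.68 = 0.2717.
Setting x·0.09 + (1 − x) = 0.2717 and solving: x = (0.2717 − 1)/(0.09 − 1) = 0.800.

0.800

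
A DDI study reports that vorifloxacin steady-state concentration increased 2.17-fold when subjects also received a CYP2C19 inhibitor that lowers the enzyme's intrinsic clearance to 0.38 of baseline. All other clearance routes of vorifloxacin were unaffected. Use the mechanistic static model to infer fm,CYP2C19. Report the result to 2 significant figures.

0.87

Write x for the fraction cleared via CYP2C19. The observed steady-state concentration change means clearance fell to 1/2.17 = 0.4608 of baseline.
Setting x·0.38 + (1 − x) = 0.4608 and solving: x = (0.4608 − 1)/(0.38 − 1) = 0.87.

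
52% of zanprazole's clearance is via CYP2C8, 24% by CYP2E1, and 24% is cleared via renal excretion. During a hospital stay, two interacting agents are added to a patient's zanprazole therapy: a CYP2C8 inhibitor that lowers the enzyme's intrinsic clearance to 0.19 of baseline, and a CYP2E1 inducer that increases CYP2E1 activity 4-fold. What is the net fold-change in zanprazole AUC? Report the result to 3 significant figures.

0.770

The CYP2C8 pathway (52% of clearance) drops to 0.19× activity: 0.52 × 0.19 = 0.0988.
The CYP2E1 pathway (24% of clearance) is boosted to 4× activity: 0.24 × 4 = 0.96.
The remaining 24% of clearance is unaffected.
Relative clearance = 0.0988 + 0.96 + 0.24 = 1.2988.
AUC ∝ 1/CL: fold-change = 1 / 1.2988 = 0.770.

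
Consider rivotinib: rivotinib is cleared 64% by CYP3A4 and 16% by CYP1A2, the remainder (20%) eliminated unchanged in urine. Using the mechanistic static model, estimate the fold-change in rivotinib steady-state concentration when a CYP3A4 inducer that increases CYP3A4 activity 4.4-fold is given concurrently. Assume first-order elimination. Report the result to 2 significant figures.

CYP3A4: 0.64 × 4.4 = 2.816
CYP1A2: 0.16 (unchanged)
Other: 0.2 (unchanged)
CL_new/CL_old = 2.816 + 0.16 + 0.2 = 3.176.
Steady-state concentration is inversely proportional to clearance, so the fold-change is 1 / 3.176 = 0.31.

0.31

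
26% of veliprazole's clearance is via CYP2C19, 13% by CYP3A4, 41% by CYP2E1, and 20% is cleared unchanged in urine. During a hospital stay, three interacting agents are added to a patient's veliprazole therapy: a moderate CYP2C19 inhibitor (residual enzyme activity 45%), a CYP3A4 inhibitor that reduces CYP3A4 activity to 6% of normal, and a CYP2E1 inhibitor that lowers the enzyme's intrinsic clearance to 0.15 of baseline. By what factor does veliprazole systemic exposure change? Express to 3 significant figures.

The CYP2C19 pathway (26% of clearance) falls to 0.45× activity: 0.26 × 0.45 = 0.117.
The CYP3A4 pathway (13% of clearance) falls to 0.06× activity: 0.13 × 0.06 = 0.0078.
The CYP2E1 pathway (41% of clearance) drops to 0.15× activity: 0.41 × 0.15 = 0.0615.
Non-CYP routes (20%) are unchanged.
New clearance relative to baseline: 0.117 + 0.0078 + 0.0615 + 0.2 = 0.3863.
Systemic exposure ∝ 1/CL: fold-change = 1 / 0.3863 = 2.59.

2.59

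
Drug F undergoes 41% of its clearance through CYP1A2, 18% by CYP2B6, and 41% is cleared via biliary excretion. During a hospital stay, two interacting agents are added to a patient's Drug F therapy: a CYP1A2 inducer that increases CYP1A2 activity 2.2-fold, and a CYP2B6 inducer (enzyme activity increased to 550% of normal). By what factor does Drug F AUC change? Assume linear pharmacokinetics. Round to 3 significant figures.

0.434

CYP1A2: 0.41 × 2.2 = 0.902
CYP2B6: 0.18 × 5.5 = 0.99
Other: 0.41 (unchanged)
CL_new/CL_old = 0.902 + 0.99 + 0.41 = 2.302.
Net AUC ratio = 1 / 2.302 = 0.434.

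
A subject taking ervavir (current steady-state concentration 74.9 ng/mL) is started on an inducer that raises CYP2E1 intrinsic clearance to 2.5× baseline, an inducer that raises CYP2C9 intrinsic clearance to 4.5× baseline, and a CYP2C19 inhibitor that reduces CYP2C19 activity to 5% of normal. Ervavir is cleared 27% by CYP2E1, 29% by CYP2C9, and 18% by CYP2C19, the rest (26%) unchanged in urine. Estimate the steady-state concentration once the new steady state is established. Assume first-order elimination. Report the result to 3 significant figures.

33.3 ng/mL

CYP2E1: 0.27 × 2.5 = 0.675
CYP2C9: 0.29 × 4.5 = 1.305
CYP2C19: 0.18 × 0.05 = 0.009
Other: 0.26 (unchanged)
New clearance relative to baseline: 0.675 + 1.305 + 0.009 + 0.26 = 2.249.
Dividing the baseline by the relative clearance: 74.9 / 2.249 = 33.3 ng/mL.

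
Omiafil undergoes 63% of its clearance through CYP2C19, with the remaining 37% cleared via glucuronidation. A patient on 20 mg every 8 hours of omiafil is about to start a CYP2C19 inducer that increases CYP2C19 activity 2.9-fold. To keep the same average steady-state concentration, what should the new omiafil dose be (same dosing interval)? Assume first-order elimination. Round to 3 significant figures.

The CYP2C19 pathway (63% of clearance) is boosted to 2.9× activity: 0.63 × 2.9 = 1.827.
The remaining 37% of clearance is unaffected.
Relative clearance = 1.827 + 0.37 = 2.197.
Exposure is unchanged when dose changes in proportion to clearance. New dose = 20 mg × 2.197 = 43.9 mg.

43.9 mg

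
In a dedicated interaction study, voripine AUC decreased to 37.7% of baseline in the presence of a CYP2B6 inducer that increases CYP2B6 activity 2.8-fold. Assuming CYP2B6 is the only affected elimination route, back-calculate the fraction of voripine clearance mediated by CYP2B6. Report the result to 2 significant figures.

0.92

Let x = fm,CYP2B6. Because AUC ∝ 1/CL, relative clearance rose to 1/0.377 = 2.653.
Only the CYP2B6 route changed, so 2.653 = x·2.8 + (1 − x), giving x = 0.92.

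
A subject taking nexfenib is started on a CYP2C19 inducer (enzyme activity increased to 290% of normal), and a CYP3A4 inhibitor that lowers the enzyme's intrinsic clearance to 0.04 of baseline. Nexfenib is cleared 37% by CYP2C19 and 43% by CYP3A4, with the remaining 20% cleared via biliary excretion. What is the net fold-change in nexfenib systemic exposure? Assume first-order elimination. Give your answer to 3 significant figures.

The CYP2C19 pathway (37% of clearance) rises to 2.9× activity: 0.37 × 2.9 = 1.073.
The CYP3A4 pathway (43% of clearance) falls to 0.04× activity: 0.43 × 0.04 = 0.0172.
Non-CYP routes (20%) are unchanged.
CL_new/CL_old = 1.073 + 0.0172 + 0.2 = 1.2902.
Systemic exposure ∝ 1/CL: fold-change = 1 / 1.2902 = 0.775.

0.775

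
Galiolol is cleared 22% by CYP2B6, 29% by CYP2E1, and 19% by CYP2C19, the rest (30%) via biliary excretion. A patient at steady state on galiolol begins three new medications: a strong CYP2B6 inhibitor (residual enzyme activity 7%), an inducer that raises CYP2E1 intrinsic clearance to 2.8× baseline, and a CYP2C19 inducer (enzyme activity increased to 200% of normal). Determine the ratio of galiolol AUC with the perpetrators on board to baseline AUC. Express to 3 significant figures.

0.663

The CYP2B6 pathway (22% of clearance) drops to 0.07× activity: 0.22 × 0.07 = 0.0154.
The CYP2E1 pathway (29% of clearance) rises to 2.8× activity: 0.29 × 2.8 = 0.812.
The CYP2C19 pathway (19% of clearance) rises to 2× activity: 0.19 × 2 = 0.38.
The remaining 30% of clearance is unaffected.
CL_new/CL_old = 0.0154 + 0.812 + 0.38 + 0.3 = 1.5074.
Net AUC ratio = 1 / 1.5074 = 0.663.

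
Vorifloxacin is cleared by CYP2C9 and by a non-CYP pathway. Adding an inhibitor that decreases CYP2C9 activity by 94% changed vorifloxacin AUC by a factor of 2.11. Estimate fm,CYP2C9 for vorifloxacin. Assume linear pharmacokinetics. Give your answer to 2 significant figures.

CL'/CL = 1 / 2.11 = 0.4739
0.06·fm + (1 − fm) = 0.4739
fm = (0.4739 − 1) / (0.06 − 1) = 0.56

0.56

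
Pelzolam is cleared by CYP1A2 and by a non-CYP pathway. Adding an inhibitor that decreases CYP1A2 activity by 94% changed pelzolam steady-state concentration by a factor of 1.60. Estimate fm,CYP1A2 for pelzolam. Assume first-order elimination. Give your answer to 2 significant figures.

0.40

Let fm be the CYP1A2 fraction. New clearance relative to baseline = fm × 0.06 + (1 − fm).
Steady-state concentration ratio = 1 / (new CL fraction), so new CL fraction = 1 / 1.60 = 0.625.
fm × 0.06 + 1 − fm = 0.625  ⇒  fm × (0.06 − 1) = −0.375  ⇒  fm = 0.40.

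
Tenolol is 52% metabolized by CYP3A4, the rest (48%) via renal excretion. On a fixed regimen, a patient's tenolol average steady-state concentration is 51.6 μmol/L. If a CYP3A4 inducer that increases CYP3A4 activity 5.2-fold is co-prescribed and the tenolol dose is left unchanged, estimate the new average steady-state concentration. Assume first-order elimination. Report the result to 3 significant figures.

16.2 μmol/L

CYP3A4: 0.52 × 5.2 = 2.704
Other: 0.48 (unchanged)
CL_new/CL_old = 2.704 + 0.48 = 3.184.
Average steady-state concentration ∝ 1/CL, so new value = 51.6 / 3.184 = 16.2 μmol/L.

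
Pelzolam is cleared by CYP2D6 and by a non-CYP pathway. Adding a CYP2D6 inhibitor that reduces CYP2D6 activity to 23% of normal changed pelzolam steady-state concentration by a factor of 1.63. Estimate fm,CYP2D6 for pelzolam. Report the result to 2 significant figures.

CL'/CL = 1 / 1.63 = 0.6135
0.23·fm + (1 − fm) = 0.6135
fm = (0.6135 − 1) / (0.23 − 1) = 0.50

0.50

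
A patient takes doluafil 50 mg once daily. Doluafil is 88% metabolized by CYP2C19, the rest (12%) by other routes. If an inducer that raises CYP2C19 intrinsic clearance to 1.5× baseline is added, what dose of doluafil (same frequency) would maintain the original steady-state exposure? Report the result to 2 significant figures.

The CYP2C19 pathway (88% of clearance) rises to 1.5× activity: 0.88 × 1.5 = 1.32.
The remaining 12% of clearance is unaffected.
CL_new/CL_old = 1.32 + 0.12 = 1.44.
To maintain the same steady-state level, dose must scale with clearance: new dose = 50 × 1.44 = 72 mg.

72 mg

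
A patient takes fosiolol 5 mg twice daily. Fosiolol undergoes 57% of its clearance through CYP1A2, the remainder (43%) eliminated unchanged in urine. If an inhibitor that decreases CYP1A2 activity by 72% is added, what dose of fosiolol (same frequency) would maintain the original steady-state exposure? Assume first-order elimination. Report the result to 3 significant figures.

CYP1A2: 0.57 × 0.28 = 0.1596
Other: 0.43 (unchanged)
Relative clearance = 0.1596 + 0.43 = 0.5896.
Exposure is unchanged when dose changes in proportion to clearance. New dose = 5 mg × 0.5896 = 2.95 mg.

2.95 mg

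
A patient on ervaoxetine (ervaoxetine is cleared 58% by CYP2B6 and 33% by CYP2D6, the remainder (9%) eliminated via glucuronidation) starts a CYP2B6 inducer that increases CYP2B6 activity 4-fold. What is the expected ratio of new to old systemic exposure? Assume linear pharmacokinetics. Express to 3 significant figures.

0.365

The CYP2B6 pathway (58% of clearance) increases to 4× activity: 0.58 × 4 = 2.32.
CYP2D6 (33%) and the residual 9% are unaffected.
Relative clearance = 2.32 + 0.33 + 0.09 = 2.74.
Systemic exposure ratio = CL_old/CL_new = 1 / 2.74 = 0.365.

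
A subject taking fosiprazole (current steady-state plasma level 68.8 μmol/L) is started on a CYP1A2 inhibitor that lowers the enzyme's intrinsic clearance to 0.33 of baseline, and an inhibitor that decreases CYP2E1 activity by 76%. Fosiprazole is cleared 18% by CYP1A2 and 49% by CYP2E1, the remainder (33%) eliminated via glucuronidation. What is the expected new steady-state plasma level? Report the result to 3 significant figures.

136 μmol/L

The CYP1A2 pathway (18% of clearance) drops to 0.33× activity: 0.18 × 0.33 = 0.0594.
The CYP2E1 pathway (49% of clearance) falls to 0.24× activity: 0.49 × 0.24 = 0.1176.
The remaining 33% of clearance is unaffected.
CL_new/CL_old = 0.0594 + 0.1176 + 0.33 = 0.507.
Steady-state plasma level ∝ 1/CL: new value = 68.8 / 0.507 = 136 μmol/L.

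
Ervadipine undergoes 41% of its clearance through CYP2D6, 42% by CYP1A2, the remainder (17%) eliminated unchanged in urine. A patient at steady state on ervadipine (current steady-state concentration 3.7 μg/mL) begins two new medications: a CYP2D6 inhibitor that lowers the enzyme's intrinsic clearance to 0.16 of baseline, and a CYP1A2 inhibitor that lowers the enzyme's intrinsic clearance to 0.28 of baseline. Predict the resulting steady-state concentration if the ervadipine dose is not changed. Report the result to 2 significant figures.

The CYP2D6 pathway (41% of clearance) drops to 0.16× activity: 0.41 × 0.16 = 0.0656.
The CYP1A2 pathway (42% of clearance) falls to 0.28× activity: 0.42 × 0.28 = 0.1176.
Non-CYP routes (17%) are unchanged.
CL_new/CL_old = 0.0656 + 0.1176 + 0.17 = 0.3532.
Dividing the baseline by the relative clearance: 3.7 / 0.3532 = 10 μg/mL.

10 μg/mL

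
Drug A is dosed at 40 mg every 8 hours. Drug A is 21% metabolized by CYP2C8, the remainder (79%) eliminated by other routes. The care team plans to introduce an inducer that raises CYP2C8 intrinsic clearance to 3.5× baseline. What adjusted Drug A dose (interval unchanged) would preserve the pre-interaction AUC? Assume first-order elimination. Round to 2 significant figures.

CYP2C8: 0.21 × 3.5 = 0.735
Other: 0.79 (unchanged)
New clearance relative to baseline: 0.735 + 0.79 = 1.525.
Exposure is unchanged when dose changes in proportion to clearance. New dose = 40 mg × 1.525 = 61 mg.

61 mg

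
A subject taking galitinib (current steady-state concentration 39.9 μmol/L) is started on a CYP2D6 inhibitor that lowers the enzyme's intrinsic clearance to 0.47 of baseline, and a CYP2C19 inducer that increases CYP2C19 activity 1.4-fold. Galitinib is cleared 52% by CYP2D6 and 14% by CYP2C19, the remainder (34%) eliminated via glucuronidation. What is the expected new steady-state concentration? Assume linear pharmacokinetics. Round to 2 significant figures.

The CYP2D6 pathway (52% of clearance) drops to 0.47× activity: 0.52 × 0.47 = 0.2444.
The CYP2C19 pathway (14% of clearance) increases to 1.4× activity: 0.14 × 1.4 = 0.196.
The remaining 34% of clearance is unaffected.
CL_new/CL_old = 0.2444 + 0.196 + 0.34 = 0.7804.
Dividing the baseline by the relative clearance: 39.9 / 0.7804 = 51 μmol/L.

51 μmol/L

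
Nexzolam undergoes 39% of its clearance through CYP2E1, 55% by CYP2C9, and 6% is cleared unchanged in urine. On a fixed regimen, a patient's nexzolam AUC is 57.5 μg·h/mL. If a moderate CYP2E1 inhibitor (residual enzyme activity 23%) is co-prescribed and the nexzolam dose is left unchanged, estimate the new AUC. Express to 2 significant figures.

The CYP2E1 pathway (39% of clearance) falls to 0.23× activity: 0.39 × 0.23 = 0.0897.
CYP2C9 (55%) and the residual 6% are unaffected.
New clearance relative to baseline: 0.0897 + 0.55 + 0.06 = 0.6997.
AUC ∝ 1/CL, so new value = 57.5 / 0.6997 = 82 μg·h/mL.

82 μg·h/mL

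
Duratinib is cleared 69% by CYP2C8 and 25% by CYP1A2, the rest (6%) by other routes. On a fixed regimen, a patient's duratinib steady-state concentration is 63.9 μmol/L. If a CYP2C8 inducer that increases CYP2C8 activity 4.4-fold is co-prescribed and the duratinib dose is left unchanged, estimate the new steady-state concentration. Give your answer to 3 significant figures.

The CYP2C8 pathway (69% of clearance) is boosted to 4.4× activity: 0.69 × 4.4 = 3.036.
CYP1A2 (25%) and the residual 6% are unaffected.
CL_new/CL_old = 3.036 + 0.25 + 0.06 = 3.346.
New steady-state concentration = baseline ÷ relative clearance = 63.9 / 3.346 = 19.1 μmol/L.

19.1 μmol/L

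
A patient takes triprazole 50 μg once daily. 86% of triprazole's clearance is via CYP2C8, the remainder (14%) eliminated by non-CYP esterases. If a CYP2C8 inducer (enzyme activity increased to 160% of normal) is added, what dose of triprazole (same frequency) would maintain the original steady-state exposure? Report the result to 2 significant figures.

The CYP2C8 pathway (86% of clearance) increases to 1.6× activity: 0.86 × 1.6 = 1.376.
The remaining 14% of clearance is unaffected.
New clearance relative to baseline: 1.376 + 0.14 = 1.516.
Exposure is unchanged when dose changes in proportion to clearance. New dose = 50 μg × 1.516 = 76 μg.

76 μg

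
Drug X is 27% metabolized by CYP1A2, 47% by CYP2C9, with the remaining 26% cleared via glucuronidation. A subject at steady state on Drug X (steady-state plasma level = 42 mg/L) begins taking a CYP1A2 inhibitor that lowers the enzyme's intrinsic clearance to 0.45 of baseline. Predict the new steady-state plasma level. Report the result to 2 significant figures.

The CYP1A2 pathway (27% of clearance) drops to 0.45× activity: 0.27 × 0.45 = 0.1215.
CYP2C9 (47%) and the residual 26% are unaffected.
New clearance relative to baseline: 0.1215 + 0.47 + 0.26 = 0.8515.
New steady-state plasma level = baseline ÷ relative clearance = 42 / 0.8515 = 49 mg/L.

49 mg/L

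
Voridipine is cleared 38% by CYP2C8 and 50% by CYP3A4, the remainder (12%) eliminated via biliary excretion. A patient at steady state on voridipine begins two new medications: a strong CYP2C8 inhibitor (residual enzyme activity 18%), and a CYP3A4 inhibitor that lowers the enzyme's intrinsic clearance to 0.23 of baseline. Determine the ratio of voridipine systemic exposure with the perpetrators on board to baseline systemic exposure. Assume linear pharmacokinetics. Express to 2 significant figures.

The CYP2C8 pathway (38% of clearance) falls to 0.18× activity: 0.38 × 0.18 = 0.0684.
The CYP3A4 pathway (50% of clearance) drops to 0.23× activity: 0.5 × 0.23 = 0.115.
Non-CYP routes (12%) are unchanged.
Relative clearance = 0.0684 + 0.115 + 0.12 = 0.3034.
Because systemic exposure varies inversely with clearance, the combined effect is 1 / 0.3034 = 3.3.

3.3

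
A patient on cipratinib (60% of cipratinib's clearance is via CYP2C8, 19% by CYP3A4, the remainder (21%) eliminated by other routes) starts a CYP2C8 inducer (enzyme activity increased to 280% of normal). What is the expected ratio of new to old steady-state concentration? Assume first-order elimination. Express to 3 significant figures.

CYP2C8: 0.6 × 2.8 = 1.68
CYP3A4: 0.19 (unchanged)
Other: 0.21 (unchanged)
Relative clearance = 1.68 + 0.19 + 0.21 = 2.08.
Steady-state concentration ratio = CL_old/CL_new = 1 / 2.08 = 0.481.

0.481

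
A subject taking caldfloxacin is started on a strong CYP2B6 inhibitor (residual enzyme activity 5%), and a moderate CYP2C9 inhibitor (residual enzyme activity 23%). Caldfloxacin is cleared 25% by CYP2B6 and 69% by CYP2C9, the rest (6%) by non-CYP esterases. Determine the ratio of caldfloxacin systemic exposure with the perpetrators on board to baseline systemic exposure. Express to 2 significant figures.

4.3

CYP2B6: 0.25 × 0.05 = 0.0125
CYP2C9: 0.69 × 0.23 = 0.1587
Other: 0.06 (unchanged)
CL_new/CL_old = 0.0125 + 0.1587 + 0.06 = 0.2312.
Because systemic exposure varies inversely with clearance, the combined effect is 1 / 0.2312 = 4.3.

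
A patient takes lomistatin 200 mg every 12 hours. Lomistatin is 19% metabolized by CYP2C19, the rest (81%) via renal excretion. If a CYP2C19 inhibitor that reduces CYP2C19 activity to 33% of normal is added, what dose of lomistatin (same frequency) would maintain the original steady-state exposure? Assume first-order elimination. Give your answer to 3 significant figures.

CYP2C19: 0.19 × 0.33 = 0.0627
Other: 0.81 (unchanged)
New clearance relative to baseline: 0.0627 + 0.81 = 0.8727.
To maintain the same steady-state level, dose must scale with clearance: new dose = 200 × 0.8727 = 175 mg.

175 mg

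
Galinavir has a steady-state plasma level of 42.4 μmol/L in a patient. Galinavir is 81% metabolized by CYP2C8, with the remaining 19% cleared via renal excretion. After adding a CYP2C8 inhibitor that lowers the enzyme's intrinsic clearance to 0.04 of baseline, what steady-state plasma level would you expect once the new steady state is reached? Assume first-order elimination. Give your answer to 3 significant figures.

CYP2C8: 0.81 × 0.04 = 0.0324
Other: 0.19 (unchanged)
CL_new/CL_old = 0.0324 + 0.19 = 0.2224.
Steady-state plasma level ∝ 1/CL, so new value = 42.4 / 0.2224 = 191 μmol/L.

191 μmol/L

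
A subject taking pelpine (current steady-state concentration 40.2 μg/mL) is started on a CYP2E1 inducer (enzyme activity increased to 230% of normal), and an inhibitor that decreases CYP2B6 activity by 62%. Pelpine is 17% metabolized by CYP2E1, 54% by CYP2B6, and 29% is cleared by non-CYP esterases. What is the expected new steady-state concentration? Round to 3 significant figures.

45.4 μg/mL

The CYP2E1 pathway (17% of clearance) increases to 2.3× activity: 0.17 × 2.3 = 0.391.
The CYP2B6 pathway (54% of clearance) drops to 0.38× activity: 0.54 × 0.38 = 0.2052.
Non-CYP routes (29%) are unchanged.
CL_new/CL_old = 0.391 + 0.2052 + 0.29 = 0.8862.
Dividing the baseline by the relative clearance: 40.2 / 0.8862 = 45.4 μg/mL.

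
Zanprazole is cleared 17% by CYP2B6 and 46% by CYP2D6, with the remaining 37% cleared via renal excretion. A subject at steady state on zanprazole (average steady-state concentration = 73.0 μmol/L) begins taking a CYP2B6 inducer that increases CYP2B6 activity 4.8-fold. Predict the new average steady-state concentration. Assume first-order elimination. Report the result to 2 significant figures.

44 μmol/L

The CYP2B6 pathway (17% of clearance) is boosted to 4.8× activity: 0.17 × 4.8 = 0.816.
CYP2D6 (46%) and the residual 37% are unaffected.
CL_new/CL_old = 0.816 + 0.46 + 0.37 = 1.646.
New average steady-state concentration = baseline ÷ relative clearance = 73.0 / 1.646 = 44 μmol/L.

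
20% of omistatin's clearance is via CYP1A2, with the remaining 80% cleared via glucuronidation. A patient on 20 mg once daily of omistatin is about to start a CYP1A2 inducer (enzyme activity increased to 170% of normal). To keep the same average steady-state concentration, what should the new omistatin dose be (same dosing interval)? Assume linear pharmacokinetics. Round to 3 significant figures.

22.8 mg

The CYP1A2 pathway (20% of clearance) is boosted to 1.7× activity: 0.2 × 1.7 = 0.34.
Non-CYP routes (80%) are unchanged.
CL_new/CL_old = 0.34 + 0.8 = 1.14.
To maintain the same steady-state level, dose must scale with clearance: new dose = 20 × 1.14 = 22.8 mg.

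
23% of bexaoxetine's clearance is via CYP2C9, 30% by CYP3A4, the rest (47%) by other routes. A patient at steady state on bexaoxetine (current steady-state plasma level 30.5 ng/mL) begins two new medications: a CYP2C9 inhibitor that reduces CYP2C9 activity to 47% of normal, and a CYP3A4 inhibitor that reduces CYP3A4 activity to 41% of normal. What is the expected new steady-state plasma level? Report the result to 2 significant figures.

44 ng/mL

The CYP2C9 pathway (23% of clearance) is reduced to 0.47× activity: 0.23 × 0.47 = 0.1081.
The CYP3A4 pathway (30% of clearance) falls to 0.41× activity: 0.3 × 0.41 = 0.123.
The remaining 47% of clearance is unaffected.
New clearance relative to baseline: 0.1081 + 0.123 + 0.47 = 0.7011.
Dividing the baseline by the relative clearance: 30.5 / 0.7011 = 44 ng/mL.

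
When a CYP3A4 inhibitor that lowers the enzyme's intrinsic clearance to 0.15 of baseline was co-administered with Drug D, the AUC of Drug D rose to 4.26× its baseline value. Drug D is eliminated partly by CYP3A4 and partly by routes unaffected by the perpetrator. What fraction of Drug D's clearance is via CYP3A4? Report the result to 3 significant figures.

0.900

CL'/CL = 1 / 4.26 = 0.2347
0.15·fm + (1 − fm) = 0.2347
fm = (0.2347 − 1) / (0.15 − 1) = 0.900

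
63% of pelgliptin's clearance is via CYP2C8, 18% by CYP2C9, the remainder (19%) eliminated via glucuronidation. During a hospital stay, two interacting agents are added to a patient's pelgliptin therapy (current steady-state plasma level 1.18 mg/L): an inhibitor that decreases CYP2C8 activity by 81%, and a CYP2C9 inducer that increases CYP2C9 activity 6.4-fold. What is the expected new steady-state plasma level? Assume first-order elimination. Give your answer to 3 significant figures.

0.807 mg/L

The CYP2C8 pathway (63% of clearance) falls to 0.19× activity: 0.63 × 0.19 = 0.1197.
The CYP2C9 pathway (18% of clearance) rises to 6.4× activity: 0.18 × 6.4 = 1.152.
Non-CYP routes (19%) are unchanged.
Relative clearance = 0.1197 + 1.152 + 0.19 = 1.4617.
Steady-state plasma level ∝ 1/CL: new value = 1.18 / 1.4617 = 0.807 mg/L.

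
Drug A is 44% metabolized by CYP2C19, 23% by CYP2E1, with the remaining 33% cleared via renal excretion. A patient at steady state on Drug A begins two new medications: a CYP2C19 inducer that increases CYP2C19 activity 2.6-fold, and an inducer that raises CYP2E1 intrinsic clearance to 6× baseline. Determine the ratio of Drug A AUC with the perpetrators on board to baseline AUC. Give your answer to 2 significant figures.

0.35

The CYP2C19 pathway (44% of clearance) increases to 2.6× activity: 0.44 × 2.6 = 1.144.
The CYP2E1 pathway (23% of clearance) is boosted to 6× activity: 0.23 × 6 = 1.38.
Non-CYP routes (33%) are unchanged.
Relative clearance = 1.144 + 1.38 + 0.33 = 2.854.
Net AUC ratio = 1 / 2.854 = 0.35.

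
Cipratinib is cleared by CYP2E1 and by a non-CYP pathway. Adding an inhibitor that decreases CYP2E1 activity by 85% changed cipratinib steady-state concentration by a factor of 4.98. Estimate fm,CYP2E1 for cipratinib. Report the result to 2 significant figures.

0.94

CL'/CL = 1 / 4.98 = 0.2008
0.15·fm + (1 − fm) = 0.2008
fm = (0.2008 − 1) / (0.15 − 1) = 0.94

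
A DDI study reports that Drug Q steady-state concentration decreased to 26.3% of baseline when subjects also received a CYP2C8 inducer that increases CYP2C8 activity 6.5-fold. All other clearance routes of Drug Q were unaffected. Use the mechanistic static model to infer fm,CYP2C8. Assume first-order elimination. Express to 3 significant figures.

Let x = fm,CYP2C8. Because steady-state concentration ∝ 1/CL, relative clearance rose to 1/0.263 = 3.802.
Only the CYP2C8 route changed, so 3.802 = x·6.5 + (1 − x), giving x = 0.510.

0.510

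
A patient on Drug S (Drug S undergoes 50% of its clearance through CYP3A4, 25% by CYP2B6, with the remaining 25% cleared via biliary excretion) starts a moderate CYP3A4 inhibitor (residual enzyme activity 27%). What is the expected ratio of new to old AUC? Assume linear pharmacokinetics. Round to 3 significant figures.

The CYP3A4 pathway (50% of clearance) falls to 0.27× activity: 0.5 × 0.27 = 0.135.
CYP2B6 (25%) and the residual 25% are unaffected.
Relative clearance = 0.135 + 0.25 + 0.25 = 0.635.
AUC is inversely proportional to clearance, so the fold-change is 1 / 0.635 = 1.57.

1.57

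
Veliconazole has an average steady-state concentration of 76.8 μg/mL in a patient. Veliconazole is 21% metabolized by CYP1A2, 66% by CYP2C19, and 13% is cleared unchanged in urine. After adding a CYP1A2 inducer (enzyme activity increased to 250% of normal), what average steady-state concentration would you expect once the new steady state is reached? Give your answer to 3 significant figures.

The CYP1A2 pathway (21% of clearance) is boosted to 2.5× activity: 0.21 × 2.5 = 0.525.
CYP2C19 (66%) and the residual 13% are unaffected.
Relative clearance = 0.525 + 0.66 + 0.13 = 1.315.
Average steady-state concentration ∝ 1/CL, so new value = 76.8 / 1.315 = 58.4 μg/mL.

58.4 μg/mL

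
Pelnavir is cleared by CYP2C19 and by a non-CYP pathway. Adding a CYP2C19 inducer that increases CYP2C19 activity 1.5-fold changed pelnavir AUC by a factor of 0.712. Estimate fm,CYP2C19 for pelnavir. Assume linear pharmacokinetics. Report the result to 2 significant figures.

CL'/CL = 1 / 0.712 = 1.404
1.5·fm + (1 − fm) = 1.404
fm = (1.404 − 1) / (1.5 − 1) = 0.81

0.81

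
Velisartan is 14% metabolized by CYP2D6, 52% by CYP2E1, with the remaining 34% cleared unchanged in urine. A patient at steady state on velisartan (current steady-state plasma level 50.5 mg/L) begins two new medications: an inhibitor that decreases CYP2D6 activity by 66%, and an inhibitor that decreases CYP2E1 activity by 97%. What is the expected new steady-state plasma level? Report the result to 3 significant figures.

125 mg/L

The CYP2D6 pathway (14% of clearance) is reduced to 0.34× activity: 0.14 × 0.34 = 0.0476.
The CYP2E1 pathway (52% of clearance) is reduced to 0.03× activity: 0.52 × 0.03 = 0.0156.
The remaining 34% of clearance is unaffected.
New clearance relative to baseline: 0.0476 + 0.0156 + 0.34 = 0.4032.
Steady-state plasma level ∝ 1/CL: new value = 50.5 / 0.4032 = 125 mg/L.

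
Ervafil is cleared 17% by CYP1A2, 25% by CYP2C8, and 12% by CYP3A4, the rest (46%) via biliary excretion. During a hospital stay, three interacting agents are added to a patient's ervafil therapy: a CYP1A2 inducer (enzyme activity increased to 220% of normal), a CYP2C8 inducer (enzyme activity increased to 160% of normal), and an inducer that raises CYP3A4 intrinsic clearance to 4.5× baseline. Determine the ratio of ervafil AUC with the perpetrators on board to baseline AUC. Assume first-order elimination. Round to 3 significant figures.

0.564

The CYP1A2 pathway (17% of clearance) is boosted to 2.2× activity: 0.17 × 2.2 = 0.374.
The CYP2C8 pathway (25% of clearance) rises to 1.6× activity: 0.25 × 1.6 = 0.4.
The CYP3A4 pathway (12% of clearance) rises to 4.5× activity: 0.12 × 4.5 = 0.54.
Non-CYP routes (46%) are unchanged.
Relative clearance = 0.374 + 0.4 + 0.54 + 0.46 = 1.774.
Net AUC ratio = 1 / 1.774 = 0.564.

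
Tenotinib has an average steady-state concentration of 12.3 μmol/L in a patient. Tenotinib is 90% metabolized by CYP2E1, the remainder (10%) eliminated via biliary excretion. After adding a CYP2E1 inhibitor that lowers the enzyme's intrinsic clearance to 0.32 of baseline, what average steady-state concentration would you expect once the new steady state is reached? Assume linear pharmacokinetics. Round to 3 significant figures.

31.7 μmol/L

The CYP2E1 pathway (90% of clearance) is reduced to 0.32× activity: 0.9 × 0.32 = 0.288.
The remaining 10% of clearance is unaffected.
Relative clearance = 0.288 + 0.1 = 0.388.
New average steady-state concentration = baseline ÷ relative clearance = 12.3 / 0.388 = 31.7 μmol/L.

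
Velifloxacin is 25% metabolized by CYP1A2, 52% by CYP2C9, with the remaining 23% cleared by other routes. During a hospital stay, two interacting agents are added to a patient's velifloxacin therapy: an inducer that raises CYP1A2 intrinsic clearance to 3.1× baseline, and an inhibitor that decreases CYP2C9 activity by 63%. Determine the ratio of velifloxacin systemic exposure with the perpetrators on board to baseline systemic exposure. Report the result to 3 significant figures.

The CYP1A2 pathway (25% of clearance) is boosted to 3.1× activity: 0.25 × 3.1 = 0.775.
The CYP2C9 pathway (52% of clearance) is reduced to 0.37× activity: 0.52 × 0.37 = 0.1924.
Non-CYP routes (23%) are unchanged.
Relative clearance = 0.775 + 0.1924 + 0.23 = 1.1974.
Systemic exposure ∝ 1/CL: fold-change = 1 / 1.1974 = 0.835.

0.835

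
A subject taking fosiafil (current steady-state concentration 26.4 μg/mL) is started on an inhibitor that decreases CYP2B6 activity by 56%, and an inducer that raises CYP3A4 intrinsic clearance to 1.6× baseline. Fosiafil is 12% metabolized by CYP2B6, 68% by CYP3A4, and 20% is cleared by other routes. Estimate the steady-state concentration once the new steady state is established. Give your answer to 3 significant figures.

19.7 μg/mL

The CYP2B6 pathway (12% of clearance) drops to 0.44× activity: 0.12 × 0.44 = 0.0528.
The CYP3A4 pathway (68% of clearance) rises to 1.6× activity: 0.68 × 1.6 = 1.088.
Non-CYP routes (20%) are unchanged.
Relative clearance = 0.0528 + 1.088 + 0.2 = 1.3408.
New steady-state concentration = 26.4 / 1.3408 = 19.7 μg/mL (concentration scales inversely with clearance).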